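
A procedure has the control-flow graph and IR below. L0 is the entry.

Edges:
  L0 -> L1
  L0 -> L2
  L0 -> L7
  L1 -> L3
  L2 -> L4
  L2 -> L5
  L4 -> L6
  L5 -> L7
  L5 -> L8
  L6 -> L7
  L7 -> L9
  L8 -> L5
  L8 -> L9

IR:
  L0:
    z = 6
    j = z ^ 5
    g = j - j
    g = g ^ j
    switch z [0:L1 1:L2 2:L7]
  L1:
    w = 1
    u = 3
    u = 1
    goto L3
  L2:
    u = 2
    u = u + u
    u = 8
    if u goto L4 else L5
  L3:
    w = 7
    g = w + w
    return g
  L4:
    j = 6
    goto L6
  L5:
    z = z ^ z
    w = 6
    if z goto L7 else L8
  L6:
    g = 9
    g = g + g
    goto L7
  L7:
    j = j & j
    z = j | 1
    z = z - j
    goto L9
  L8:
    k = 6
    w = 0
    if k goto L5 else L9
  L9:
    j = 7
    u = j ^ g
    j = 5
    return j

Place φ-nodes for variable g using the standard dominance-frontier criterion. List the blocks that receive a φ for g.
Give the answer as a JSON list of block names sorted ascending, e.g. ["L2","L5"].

Answer: ["L7", "L9"]

Analysis:
idom tree: L1←L0 L2←L0 L3←L1 L4←L2 L5←L2 L6←L4 L7←L0 L8←L5 L9←L0
Dom∩ at merges:
  L5: preds {L2,L8}: {L0,L2} ∩ {L0,L2,L5,L8} = {L0,L2}; idom=L2
  L7: preds {L0,L5,L6}: {L0} ∩ {L0,L2,L5} ∩ {L0,L2,L4,L6} = {L0}; idom=L0
  L9: preds {L7,L8}: {L0,L7} ∩ {L0,L2,L5,L8} = {L0}; idom=L0

DF derivation:
  L5←L2: walk · to L2
  L5←L8: walk L8→L5 to L2
  L7←L0: walk · to L0
  L7←L5: walk L5→L2 to L0
  L7←L6: walk L6→L4→L2 to L0
  L9←L7: walk L7 to L0
  L9←L8: walk L8→L5→L2 to L0
  DF(L0)=∅
  DF(L1)=∅
  DF(L2)={L7,L9}
  DF(L3)=∅
  DF(L4)={L7}
  DF(L5)={L5,L7,L9}
  DF(L6)={L7}
  DF(L7)={L9}
  DF(L8)={L5,L9}
  DF(L9)=∅

φ for g: defs {L0,L3,L6}
  DF⁺ = {L7,L9}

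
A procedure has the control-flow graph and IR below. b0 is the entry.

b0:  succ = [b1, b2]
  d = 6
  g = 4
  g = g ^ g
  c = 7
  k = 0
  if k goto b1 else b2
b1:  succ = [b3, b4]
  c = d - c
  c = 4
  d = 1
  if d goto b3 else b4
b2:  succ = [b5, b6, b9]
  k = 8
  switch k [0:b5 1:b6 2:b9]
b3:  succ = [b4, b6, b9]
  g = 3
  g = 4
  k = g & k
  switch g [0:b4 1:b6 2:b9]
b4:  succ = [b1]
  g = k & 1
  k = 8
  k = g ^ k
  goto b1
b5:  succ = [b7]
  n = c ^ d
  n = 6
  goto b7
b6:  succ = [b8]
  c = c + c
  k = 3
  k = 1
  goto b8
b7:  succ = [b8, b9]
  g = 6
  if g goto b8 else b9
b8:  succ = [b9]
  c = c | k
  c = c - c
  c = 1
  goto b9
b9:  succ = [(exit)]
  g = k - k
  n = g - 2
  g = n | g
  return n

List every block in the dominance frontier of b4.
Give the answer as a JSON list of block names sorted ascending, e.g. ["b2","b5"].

Answer: ["b1"]

Working:
idom tree: b1←b0 b2←b0 b3←b1 b4←b1 b5←b2 b6←b0 b7←b5 b8←b0 b9←b0
Join-block Dom:
  b1: preds {b0,b4}: {b0} ∩ {b0,b1,b4} = {b0}; idom=b0
  b4: preds {b1,b3}: {b0,b1} ∩ {b0,b1,b3} = {b0,b1}; idom=b1
  b6: preds {b2,b3}: {b0,b2} ∩ {b0,b1,b3} = {b0}; idom=b0
  b8: preds {b6,b7}: {b0,b6} ∩ {b0,b2,b5,b7} = {b0}; idom=b0
  b9: preds {b2,b3,b7,b8}: {b0,b2} ∩ {b0,b1,b3} ∩ {b0,b2,b5,b7} ∩ {b0,b8} = {b0}; idom=b0

Frontier:
  b1←b0: walk · to b0
  b1←b4: walk b4→b1 to b0
  b4←b1: walk · to b1
  b4←b3: walk b3 to b1
  b6←b2: walk b2 to b0
  b6←b3: walk b3→b1 to b0
  b8←b6: walk b6 to b0
  b8←b7: walk b7→b5→b2 to b0
  b9←b2: walk b2 to b0
  b9←b3: walk b3→b1 to b0
  b9←b7: walk b7→b5→b2 to b0
  b9←b8: walk b8 to b0
  b0 → ∅
  b1 → {b1,b6,b9}
  b2 → {b6,b8,b9}
  b3 → {b4,b6,b9}
  b4 → {b1}
  b5 → {b8,b9}
  b6 → {b8}
  b7 → {b8,b9}
  b8 → {b9}
  b9 → ∅

DF(b4) = ["b1"]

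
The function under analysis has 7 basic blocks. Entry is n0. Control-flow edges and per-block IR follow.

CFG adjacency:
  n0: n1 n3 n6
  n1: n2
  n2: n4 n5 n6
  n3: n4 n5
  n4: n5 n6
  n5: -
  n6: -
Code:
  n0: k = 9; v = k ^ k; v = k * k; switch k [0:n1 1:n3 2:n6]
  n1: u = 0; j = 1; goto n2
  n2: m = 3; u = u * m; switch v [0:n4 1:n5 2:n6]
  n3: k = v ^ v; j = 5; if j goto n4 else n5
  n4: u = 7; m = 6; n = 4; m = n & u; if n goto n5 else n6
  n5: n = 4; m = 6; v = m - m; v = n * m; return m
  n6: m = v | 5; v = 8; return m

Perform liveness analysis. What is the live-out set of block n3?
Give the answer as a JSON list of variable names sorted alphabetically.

Per-block:
  n0 def {k,v} use ∅
  n1 def {j,u} use ∅
  n2 def {m,u} use {u,v}
  n3 def {j,k} use {v}
  n4 def {m,n,u} use ∅
  n5 def {m,n,v} use ∅
  n6 def {m,v} use {v}

Live sets:
  n0: in=∅ out={v}
  n1: in={v} out={u,v}
  n2: in={u,v} out={v}
  n3: in={v} out={v}
  n4: in={v} out={v}
  n5: in=∅ out=∅
  n6: in={v} out=∅

live-out(n3) = ["v"]

Answer: ["v"]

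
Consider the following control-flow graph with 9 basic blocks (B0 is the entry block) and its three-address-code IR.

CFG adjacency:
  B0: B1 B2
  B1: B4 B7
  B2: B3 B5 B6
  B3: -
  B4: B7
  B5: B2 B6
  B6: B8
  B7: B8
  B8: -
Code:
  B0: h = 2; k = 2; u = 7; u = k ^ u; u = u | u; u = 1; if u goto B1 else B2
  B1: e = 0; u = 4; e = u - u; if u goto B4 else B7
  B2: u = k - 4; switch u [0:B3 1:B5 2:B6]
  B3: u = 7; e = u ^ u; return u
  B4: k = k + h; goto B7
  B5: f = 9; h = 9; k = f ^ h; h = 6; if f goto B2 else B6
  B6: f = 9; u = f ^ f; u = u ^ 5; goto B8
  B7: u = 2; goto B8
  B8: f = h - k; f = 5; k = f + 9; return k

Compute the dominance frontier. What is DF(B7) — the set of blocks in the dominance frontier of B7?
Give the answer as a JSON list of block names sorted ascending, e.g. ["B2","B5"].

Answer: ["B8"]

Working:
idom tree: B1←B0 B2←B0 B3←B2 B4←B1 B5←B2 B6←B2 B7←B1 B8←B0
Dom at joins:
  B2: preds {B0,B5}: {B0} ∩ {B0,B2,B5} = {B0}; idom=B0
  B6: preds {B2,B5}: {B0,B2} ∩ {B0,B2,B5} = {B0,B2}; idom=B2
  B7: preds {B1,B4}: {B0,B1} ∩ {B0,B1,B4} = {B0,B1}; idom=B1
  B8: preds {B6,B7}: {B0,B2,B6} ∩ {B0,B1,B7} = {B0}; idom=B0

DF derivation:
  B2←B0: walk · to B0
  B2←B5: walk B5→B2 to B0
  B6←B2: walk · to B2
  B6←B5: walk B5 to B2
  B7←B1: walk · to B1
  B7←B4: walk B4 to B1
  B8←B6: walk B6→B2 to B0
  B8←B7: walk B7→B1 to B0
  B0 → ∅
  B1 → {B8}
  B2 → {B2,B8}
  B3 → ∅
  B4 → {B7}
  B5 → {B2,B6}
  B6 → {B8}
  B7 → {B8}
  B8 → ∅

DF(B7) = ["B8"]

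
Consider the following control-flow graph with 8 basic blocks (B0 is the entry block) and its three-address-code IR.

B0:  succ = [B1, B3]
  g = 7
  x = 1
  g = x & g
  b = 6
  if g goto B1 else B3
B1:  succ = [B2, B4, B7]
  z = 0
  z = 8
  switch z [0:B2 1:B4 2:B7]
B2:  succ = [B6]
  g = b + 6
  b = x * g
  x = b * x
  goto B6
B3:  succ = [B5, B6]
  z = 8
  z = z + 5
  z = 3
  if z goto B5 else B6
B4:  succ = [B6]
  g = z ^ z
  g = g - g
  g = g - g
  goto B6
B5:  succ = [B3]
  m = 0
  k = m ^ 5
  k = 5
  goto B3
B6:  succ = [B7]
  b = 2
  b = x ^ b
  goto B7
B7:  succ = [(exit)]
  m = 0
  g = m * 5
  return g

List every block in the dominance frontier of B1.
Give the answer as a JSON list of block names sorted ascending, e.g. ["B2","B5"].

Answer: ["B6", "B7"]

Working:
idom tree: B1←B0 B2←B1 B3←B0 B4←B1 B5←B3 B6←B0 B7←B0
Join-block Dom:
  B3: preds {B0,B5}: {B0} ∩ {B0,B3,B5} = {B0}; idom=B0
  B6: preds {B2,B3,B4}: {B0,B1,B2} ∩ {B0,B3} ∩ {B0,B1,B4} = {B0}; idom=B0
  B7: preds {B1,B6}: {B0,B1} ∩ {B0,B6} = {B0}; idom=B0

DF derivation:
  B3←B0: walk · to B0
  B3←B5: walk B5→B3 to B0
  B6←B2: walk B2→B1 to B0
  B6←B3: walk B3 to B0
  B6←B4: walk B4→B1 to B0
  B7←B1: walk B1 to B0
  B7←B6: walk B6 to B0
  B0 → ∅
  B1 → {B6,B7}
  B2 → {B6}
  B3 → {B3,B6}
  B4 → {B6}
  B5 → {B3}
  B6 → {B7}
  B7 → ∅

DF(B1) = ["B6", "B7"]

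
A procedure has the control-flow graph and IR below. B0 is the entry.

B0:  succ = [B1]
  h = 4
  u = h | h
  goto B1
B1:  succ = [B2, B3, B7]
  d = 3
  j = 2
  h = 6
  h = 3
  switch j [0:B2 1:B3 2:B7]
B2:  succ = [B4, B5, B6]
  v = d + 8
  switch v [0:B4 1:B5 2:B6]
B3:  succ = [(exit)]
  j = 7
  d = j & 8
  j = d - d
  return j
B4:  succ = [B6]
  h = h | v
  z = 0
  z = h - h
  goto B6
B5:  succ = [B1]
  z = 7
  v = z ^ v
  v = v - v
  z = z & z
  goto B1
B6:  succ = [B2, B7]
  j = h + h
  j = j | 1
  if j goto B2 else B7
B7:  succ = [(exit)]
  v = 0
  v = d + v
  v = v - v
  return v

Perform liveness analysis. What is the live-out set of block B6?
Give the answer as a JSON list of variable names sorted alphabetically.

Answer: ["d", "h"]

Derivation:
Per-block:
  B0: {h,u} / ∅
  B1: {d,h,j} / ∅
  B2: {v} / {d}
  B3: {d,j} / ∅
  B4: {h,z} / {h,v}
  B5: {v,z} / {v}
  B6: {j} / {h}
  B7: {v} / {d}

Live sets:
  B0 li=∅ lo=∅
  B1 li=∅ lo={d,h}
  B2 li={d,h} lo={d,h,v}
  B3 li=∅ lo=∅
  B4 li={d,h,v} lo={d,h}
  B5 li={v} lo=∅
  B6 li={d,h} lo={d,h}
  B7 li={d} lo=∅

live-out(B6) = ["d", "h"]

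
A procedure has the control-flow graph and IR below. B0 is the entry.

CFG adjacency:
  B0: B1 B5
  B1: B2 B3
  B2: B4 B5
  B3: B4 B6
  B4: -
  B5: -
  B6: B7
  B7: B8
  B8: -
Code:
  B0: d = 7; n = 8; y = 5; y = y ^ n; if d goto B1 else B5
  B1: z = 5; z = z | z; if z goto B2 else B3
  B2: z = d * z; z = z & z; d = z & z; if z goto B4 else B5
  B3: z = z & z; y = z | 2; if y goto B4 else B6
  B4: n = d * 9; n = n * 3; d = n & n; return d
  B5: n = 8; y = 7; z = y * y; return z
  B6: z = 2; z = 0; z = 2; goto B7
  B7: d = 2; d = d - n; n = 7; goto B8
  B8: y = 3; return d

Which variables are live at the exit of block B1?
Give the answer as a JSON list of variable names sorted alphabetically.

Answer: ["d", "n", "z"]

Analysis:
def/use:
  B0: {d,n,y} / ∅
  B1: {z} / ∅
  B2: {d,z} / {d,z}
  B3: {y,z} / {z}
  B4: {d,n} / {d}
  B5: {n,y,z} / ∅
  B6: {z} / ∅
  B7: {d,n} / {n}
  B8: {y} / {d}

Backward fixpoint:
  B0: in=∅ out={d,n}
  B1: in={d,n} out={d,n,z}
  B2: in={d,z} out={d}
  B3: in={d,n,z} out={d,n}
  B4: in={d} out=∅
  B5: in=∅ out=∅
  B6: in={n} out={n}
  B7: in={n} out={d}
  B8: in={d} out=∅

live-out(B1) = ["d", "n", "z"]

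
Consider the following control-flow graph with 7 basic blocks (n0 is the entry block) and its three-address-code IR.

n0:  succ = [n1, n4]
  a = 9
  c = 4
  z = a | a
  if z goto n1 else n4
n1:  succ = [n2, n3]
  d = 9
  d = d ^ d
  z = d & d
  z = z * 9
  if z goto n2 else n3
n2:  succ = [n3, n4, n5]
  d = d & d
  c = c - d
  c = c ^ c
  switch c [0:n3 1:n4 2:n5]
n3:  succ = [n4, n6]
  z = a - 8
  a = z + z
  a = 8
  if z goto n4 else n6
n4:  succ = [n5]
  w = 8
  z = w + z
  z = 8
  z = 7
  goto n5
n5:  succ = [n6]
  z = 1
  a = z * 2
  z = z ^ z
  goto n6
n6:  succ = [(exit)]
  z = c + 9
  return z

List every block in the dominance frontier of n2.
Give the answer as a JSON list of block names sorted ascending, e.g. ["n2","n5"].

idom tree: n1←n0 n2←n1 n3←n1 n4←n0 n5←n0 n6←n0
Join-block Dom:
  n3: preds {n1,n2}: {n0,n1} ∩ {n0,n1,n2} = {n0,n1}; idom=n1
  n4: preds {n0,n2,n3}: {n0} ∩ {n0,n1,n2} ∩ {n0,n1,n3} = {n0}; idom=n0
  n5: preds {n2,n4}: {n0,n1,n2} ∩ {n0,n4} = {n0}; idom=n0
  n6: preds {n3,n5}: {n0,n1,n3} ∩ {n0,n5} = {n0}; idom=n0

DF derivation:
  n3←n1: walk · to n1
  n3←n2: walk n2 to n1
  n4←n0: walk · to n0
  n4←n2: walk n2→n1 to n0
  n4←n3: walk n3→n1 to n0
  n5←n2: walk n2→n1 to n0
  n5←n4: walk n4 to n0
  n6←n3: walk n3→n1 to n0
  n6←n5: walk n5 to n0
  DF(n0)=∅
  DF(n1)={n4,n5,n6}
  DF(n2)={n3,n4,n5}
  DF(n3)={n4,n6}
  DF(n4)={n5}
  DF(n5)={n6}
  DF(n6)=∅

DF(n2) = ["n3", "n4", "n5"]

Answer: ["n3", "n4", "n5"]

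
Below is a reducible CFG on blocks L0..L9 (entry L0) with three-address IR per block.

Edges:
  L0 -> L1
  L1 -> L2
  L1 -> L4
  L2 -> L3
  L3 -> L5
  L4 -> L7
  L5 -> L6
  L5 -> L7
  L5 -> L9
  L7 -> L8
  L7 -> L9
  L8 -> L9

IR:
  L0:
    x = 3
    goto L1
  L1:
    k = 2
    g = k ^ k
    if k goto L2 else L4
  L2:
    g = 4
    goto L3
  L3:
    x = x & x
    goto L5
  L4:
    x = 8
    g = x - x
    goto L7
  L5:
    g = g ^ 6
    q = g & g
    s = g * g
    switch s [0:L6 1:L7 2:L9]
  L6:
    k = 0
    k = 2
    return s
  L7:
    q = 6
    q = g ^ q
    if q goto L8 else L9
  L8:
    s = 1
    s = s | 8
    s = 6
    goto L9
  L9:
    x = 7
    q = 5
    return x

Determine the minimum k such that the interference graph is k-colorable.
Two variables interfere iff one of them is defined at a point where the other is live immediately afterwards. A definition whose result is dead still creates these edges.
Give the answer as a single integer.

Answer: 3

Analysis:
Block summaries:
  L0 def {x} use ∅
  L1 def {g,k} use ∅
  L2 def {g} use ∅
  L3 def {x} use {x}
  L4 def {g,x} use ∅
  L5 def {g,q,s} use {g}
  L6 def {k} use {s}
  L7 def {q} use {g}
  L8 def {s} use ∅
  L9 def {q,x} use ∅

Backward fixpoint:
  L0: in=∅ out={x}
  L1: in={x} out={x}
  L2: in={x} out={g,x}
  L3: in={g,x} out={g}
  L4: in=∅ out={g}
  L5: in={g} out={g,s}
  L6: in={s} out=∅
  L7: in={g} out=∅
  L8: in=∅ out=∅
  L9: in=∅ out=∅

Conflict graph:
  g: {k,q,s,x}
  k: {g,s,x}
  q: {g,x}
  s: {g,k}
  x: {g,k,q}

Colouring:
  clique {g,k,s} ⇒ need ≥ 3
  3-colouring: R0={g}  R1={k,q}  R2={s,x}
  χ = 3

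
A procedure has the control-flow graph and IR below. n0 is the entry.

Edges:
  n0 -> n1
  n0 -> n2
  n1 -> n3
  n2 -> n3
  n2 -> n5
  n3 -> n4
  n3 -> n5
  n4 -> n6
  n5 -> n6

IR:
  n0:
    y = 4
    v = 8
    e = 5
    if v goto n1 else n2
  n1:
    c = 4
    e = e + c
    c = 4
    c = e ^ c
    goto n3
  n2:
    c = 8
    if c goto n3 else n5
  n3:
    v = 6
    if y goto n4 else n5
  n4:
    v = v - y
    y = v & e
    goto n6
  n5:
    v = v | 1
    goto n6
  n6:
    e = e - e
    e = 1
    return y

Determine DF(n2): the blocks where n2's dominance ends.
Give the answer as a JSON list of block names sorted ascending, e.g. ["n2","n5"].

Answer: ["n3", "n5"]

Analysis:
idom tree: n1←n0 n2←n0 n3←n0 n4←n3 n5←n0 n6←n0
Dom at joins:
  n3: preds {n1,n2}: {n0,n1} ∩ {n0,n2} = {n0}; idom=n0
  n5: preds {n2,n3}: {n0,n2} ∩ {n0,n3} = {n0}; idom=n0
  n6: preds {n4,n5}: {n0,n3,n4} ∩ {n0,n5} = {n0}; idom=n0

DF derivation:
  n3←n1: walk n1 to n0
  n3←n2: walk n2 to n0
  n5←n2: walk n2 to n0
  n5←n3: walk n3 to n0
  n6←n4: walk n4→n3 to n0
  n6←n5: walk n5 to n0
  n0 → ∅
  n1 → {n3}
  n2 → {n3,n5}
  n3 → {n5,n6}
  n4 → {n6}
  n5 → {n6}
  n6 → ∅

DF(n2) = ["n3", "n5"]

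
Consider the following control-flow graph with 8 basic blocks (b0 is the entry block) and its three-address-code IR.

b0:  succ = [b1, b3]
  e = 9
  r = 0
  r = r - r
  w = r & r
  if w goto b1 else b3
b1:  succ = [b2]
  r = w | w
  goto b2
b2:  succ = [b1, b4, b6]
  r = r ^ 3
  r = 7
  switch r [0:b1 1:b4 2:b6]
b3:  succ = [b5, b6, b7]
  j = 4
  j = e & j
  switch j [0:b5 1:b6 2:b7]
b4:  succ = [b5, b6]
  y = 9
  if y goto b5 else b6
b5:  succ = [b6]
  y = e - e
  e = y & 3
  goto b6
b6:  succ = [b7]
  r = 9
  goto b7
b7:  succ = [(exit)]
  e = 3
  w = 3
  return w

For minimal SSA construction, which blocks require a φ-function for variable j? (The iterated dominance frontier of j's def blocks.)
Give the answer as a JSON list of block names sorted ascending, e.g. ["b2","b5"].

idom tree: b1←b0 b2←b1 b3←b0 b4←b2 b5←b0 b6←b0 b7←b0
Dom∩ at merges:
  b1: preds {b0,b2}: {b0} ∩ {b0,b1,b2} = {b0}; idom=b0
  b5: preds {b3,b4}: {b0,b3} ∩ {b0,b1,b2,b4} = {b0}; idom=b0
  b6: preds {b2,b3,b4,b5}: {b0,b1,b2} ∩ {b0,b3} ∩ {b0,b1,b2,b4} ∩ {b0,b5} = {b0}; idom=b0
  b7: preds {b3,b6}: {b0,b3} ∩ {b0,b6} = {b0}; idom=b0

DF derivation:
  join b1 pred b0: · stop@b0
  join b1 pred b2: b2→b1 stop@b0
  join b5 pred b3: b3 stop@b0
  join b5 pred b4: b4→b2→b1 stop@b0
  join b6 pred b2: b2→b1 stop@b0
  join b6 pred b3: b3 stop@b0
  join b6 pred b4: b4→b2→b1 stop@b0
  join b6 pred b5: b5 stop@b0
  join b7 pred b3: b3 stop@b0
  join b7 pred b6: b6 stop@b0
  b0: DF=∅
  b1: DF={b1,b5,b6}
  b2: DF={b1,b5,b6}
  b3: DF={b5,b6,b7}
  b4: DF={b5,b6}
  b5: DF={b6}
  b6: DF={b7}
  b7: DF=∅

φ for j: defs {b3}
  DF⁺ = {b5,b6,b7}

Answer: ["b5", "b6", "b7"]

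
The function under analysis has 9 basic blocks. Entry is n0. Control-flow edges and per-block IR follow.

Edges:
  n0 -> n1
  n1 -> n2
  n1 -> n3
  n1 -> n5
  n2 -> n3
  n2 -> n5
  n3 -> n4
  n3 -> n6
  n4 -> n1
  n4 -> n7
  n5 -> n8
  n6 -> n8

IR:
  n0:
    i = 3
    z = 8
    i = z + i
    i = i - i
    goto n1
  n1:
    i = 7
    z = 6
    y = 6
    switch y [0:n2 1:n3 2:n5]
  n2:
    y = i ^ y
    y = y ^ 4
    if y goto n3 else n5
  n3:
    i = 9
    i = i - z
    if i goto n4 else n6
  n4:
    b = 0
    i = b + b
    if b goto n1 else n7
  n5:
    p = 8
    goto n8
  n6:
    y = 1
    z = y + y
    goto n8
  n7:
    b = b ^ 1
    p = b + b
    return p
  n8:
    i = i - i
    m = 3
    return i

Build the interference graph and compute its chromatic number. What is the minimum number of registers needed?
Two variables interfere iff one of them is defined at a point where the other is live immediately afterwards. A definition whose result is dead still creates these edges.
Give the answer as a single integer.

def/use:
  n0: def={i,z} ue=∅
  n1: def={i,y,z} ue=∅
  n2: def={y} ue={i,y}
  n3: def={i} ue={z}
  n4: def={b,i} ue=∅
  n5: def={p} ue=∅
  n6: def={y,z} ue=∅
  n7: def={b,p} ue={b}
  n8: def={i,m} ue={i}

Live sets:
  live n0: ∅→∅
  live n1: ∅→{i,y,z}
  live n2: {i,y,z}→{i,z}
  live n3: {z}→{i}
  live n4: ∅→{b}
  live n5: {i}→{i}
  live n6: {i}→{i}
  live n7: {b}→∅
  live n8: {i}→∅

Interference:
  b↔{i}
  i↔{b,m,p,y,z}
  m↔{i}
  p↔{i}
  y↔{i,z}
  z↔{i,y}

Colouring:
  lower bound: {i,y,z} mutually conflict ⇒ χ ≥ 3
  assign b→R1 i→R0 m→R1 p→R1 y→R1 z→R2 — no edge inside a register ⇒ χ ≤ 3
  χ = 3

Answer: 3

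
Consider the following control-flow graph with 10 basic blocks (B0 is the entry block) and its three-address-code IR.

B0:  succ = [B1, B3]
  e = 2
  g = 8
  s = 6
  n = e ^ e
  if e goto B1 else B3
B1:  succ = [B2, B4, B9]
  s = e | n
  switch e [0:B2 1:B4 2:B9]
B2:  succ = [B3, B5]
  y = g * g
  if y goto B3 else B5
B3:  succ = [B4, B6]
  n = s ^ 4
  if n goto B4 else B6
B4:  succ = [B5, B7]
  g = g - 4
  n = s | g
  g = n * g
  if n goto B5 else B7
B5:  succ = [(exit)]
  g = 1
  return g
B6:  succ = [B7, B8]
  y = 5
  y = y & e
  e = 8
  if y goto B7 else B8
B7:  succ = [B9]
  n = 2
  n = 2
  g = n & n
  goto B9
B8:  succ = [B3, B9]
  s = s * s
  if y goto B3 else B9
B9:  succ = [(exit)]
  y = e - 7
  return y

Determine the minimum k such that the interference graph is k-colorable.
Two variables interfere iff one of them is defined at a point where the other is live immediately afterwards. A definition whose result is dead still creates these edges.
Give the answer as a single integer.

Block summaries:
  B0: def={e,g,n,s} ue=∅
  B1: def={s} ue={e,n}
  B2: def={y} ue={g}
  B3: def={n} ue={s}
  B4: def={g,n} ue={g,s}
  B5: def={g} ue=∅
  B6: def={e,y} ue={e}
  B7: def={g,n} ue=∅
  B8: def={s} ue={s,y}
  B9: def={y} ue={e}

Liveness:
  live B0: ∅→{e,g,n,s}
  live B1: {e,g,n}→{e,g,s}
  live B2: {e,g,s}→{e,g,s}
  live B3: {e,g,s}→{e,g,s}
  live B4: {e,g,s}→{e}
  live B5: ∅→∅
  live B6: {e,g,s}→{e,g,s,y}
  live B7: {e}→{e}
  live B8: {e,g,s,y}→{e,g,s}
  live B9: {e}→∅

Conflict graph:
  e↔{g,n,s,y}
  g↔{e,n,s,y}
  n↔{e,g,s}
  s↔{e,g,n,y}
  y↔{e,g,s}

Colouring:
  {e,g,n,s} pairwise interfere (4-clique) ⇒ χ ≥ 4
  assign e→c0 g→c1 n→c3 s→c2 y→c3 — no edge inside a register ⇒ χ ≤ 4
  χ = 4

Answer: 4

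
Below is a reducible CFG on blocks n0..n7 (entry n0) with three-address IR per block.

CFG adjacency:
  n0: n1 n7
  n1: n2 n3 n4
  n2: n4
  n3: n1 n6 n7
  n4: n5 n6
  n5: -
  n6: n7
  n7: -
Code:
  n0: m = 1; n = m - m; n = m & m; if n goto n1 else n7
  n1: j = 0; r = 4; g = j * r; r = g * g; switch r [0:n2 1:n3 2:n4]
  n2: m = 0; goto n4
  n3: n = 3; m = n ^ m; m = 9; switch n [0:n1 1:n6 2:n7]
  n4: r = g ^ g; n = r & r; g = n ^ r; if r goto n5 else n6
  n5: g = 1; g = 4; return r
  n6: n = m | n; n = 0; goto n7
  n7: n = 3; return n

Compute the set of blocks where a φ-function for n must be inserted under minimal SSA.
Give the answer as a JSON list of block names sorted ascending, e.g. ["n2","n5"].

Answer: ["n1", "n6", "n7"]

Derivation:
idom tree: n1←n0 n2←n1 n3←n1 n4←n1 n5←n4 n6←n1 n7←n0
Join-block Dom:
  n1: preds {n0,n3}: {n0} ∩ {n0,n1,n3} = {n0}; idom=n0
  n4: preds {n1,n2}: {n0,n1} ∩ {n0,n1,n2} = {n0,n1}; idom=n1
  n6: preds {n3,n4}: {n0,n1,n3} ∩ {n0,n1,n4} = {n0,n1}; idom=n1
  n7: preds {n0,n3,n6}: {n0} ∩ {n0,n1,n3} ∩ {n0,n1,n6} = {n0}; idom=n0

Frontier:
  n1←n0: walk · to n0
  n1←n3: walk n3→n1 to n0
  n4←n1: walk · to n1
  n4←n2: walk n2 to n1
  n6←n3: walk n3 to n1
  n6←n4: walk n4 to n1
  n7←n0: walk · to n0
  n7←n3: walk n3→n1 to n0
  n7←n6: walk n6→n1 to n0
  n0: DF=∅
  n1: DF={n1,n7}
  n2: DF={n4}
  n3: DF={n1,n6,n7}
  n4: DF={n6}
  n5: DF=∅
  n6: DF={n7}
  n7: DF=∅

φ for n: defs {n0,n3,n4,n6,n7}
  DF⁺ = {n1,n6,n7}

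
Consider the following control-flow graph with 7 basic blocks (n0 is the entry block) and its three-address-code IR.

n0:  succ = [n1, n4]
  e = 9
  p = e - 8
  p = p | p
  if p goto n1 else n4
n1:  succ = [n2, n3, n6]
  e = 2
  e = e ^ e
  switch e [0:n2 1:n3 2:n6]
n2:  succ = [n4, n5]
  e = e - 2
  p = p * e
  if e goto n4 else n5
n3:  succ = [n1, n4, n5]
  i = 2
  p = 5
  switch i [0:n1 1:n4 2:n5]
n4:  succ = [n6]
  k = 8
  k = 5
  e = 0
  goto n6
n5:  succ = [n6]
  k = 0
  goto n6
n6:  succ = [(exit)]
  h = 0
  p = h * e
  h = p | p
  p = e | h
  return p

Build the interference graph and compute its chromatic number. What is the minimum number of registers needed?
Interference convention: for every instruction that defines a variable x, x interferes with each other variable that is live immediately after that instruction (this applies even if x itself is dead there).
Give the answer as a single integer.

Answer: 3

Derivation:
Per-block:
  n0: {e,p} / ∅
  n1: {e} / ∅
  n2: {e,p} / {e,p}
  n3: {i,p} / ∅
  n4: {e,k} / ∅
  n5: {k} / ∅
  n6: {h,p} / {e}

Live sets:
  n0: in=∅ out={p}
  n1: in={p} out={e,p}
  n2: in={e,p} out={e}
  n3: in={e} out={e,p}
  n4: in=∅ out={e}
  n5: in={e} out={e}
  n6: in={e} out=∅

Conflict graph:
  e — {h,i,k,p}
  h — {e}
  i — {e,p}
  k — {e}
  p — {e,i}

Registers:
  {e,i,p} pairwise interfere (3-clique) ⇒ χ ≥ 3
  3-colouring: R0={e}  R1={h,i,k}  R2={p}
  χ = 3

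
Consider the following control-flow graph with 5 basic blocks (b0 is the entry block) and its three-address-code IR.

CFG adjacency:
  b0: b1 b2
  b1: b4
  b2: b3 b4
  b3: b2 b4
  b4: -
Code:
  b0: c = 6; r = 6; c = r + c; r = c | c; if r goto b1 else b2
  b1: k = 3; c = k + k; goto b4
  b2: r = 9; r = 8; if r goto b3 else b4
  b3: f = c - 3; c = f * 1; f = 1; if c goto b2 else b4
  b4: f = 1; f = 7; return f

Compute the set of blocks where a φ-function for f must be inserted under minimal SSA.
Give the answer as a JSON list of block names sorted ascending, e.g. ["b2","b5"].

Answer: ["b2", "b4"]

Analysis:
idom tree: b1←b0 b2←b0 b3←b2 b4←b0
Dom at joins:
  b2: preds {b0,b3}: {b0} ∩ {b0,b2,b3} = {b0}; idom=b0
  b4: preds {b1,b2,b3}: {b0,b1} ∩ {b0,b2} ∩ {b0,b2,b3} = {b0}; idom=b0

Frontier:
  b2←b0: walk · to b0
  b2←b3: walk b3→b2 to b0
  b4←b1: walk b1 to b0
  b4←b2: walk b2 to b0
  b4←b3: walk b3→b2 to b0
  b0: DF=∅
  b1: DF={b4}
  b2: DF={b2,b4}
  b3: DF={b2,b4}
  b4: DF=∅

φ for f: defs {b3,b4}
  DF⁺ = {b2,b4}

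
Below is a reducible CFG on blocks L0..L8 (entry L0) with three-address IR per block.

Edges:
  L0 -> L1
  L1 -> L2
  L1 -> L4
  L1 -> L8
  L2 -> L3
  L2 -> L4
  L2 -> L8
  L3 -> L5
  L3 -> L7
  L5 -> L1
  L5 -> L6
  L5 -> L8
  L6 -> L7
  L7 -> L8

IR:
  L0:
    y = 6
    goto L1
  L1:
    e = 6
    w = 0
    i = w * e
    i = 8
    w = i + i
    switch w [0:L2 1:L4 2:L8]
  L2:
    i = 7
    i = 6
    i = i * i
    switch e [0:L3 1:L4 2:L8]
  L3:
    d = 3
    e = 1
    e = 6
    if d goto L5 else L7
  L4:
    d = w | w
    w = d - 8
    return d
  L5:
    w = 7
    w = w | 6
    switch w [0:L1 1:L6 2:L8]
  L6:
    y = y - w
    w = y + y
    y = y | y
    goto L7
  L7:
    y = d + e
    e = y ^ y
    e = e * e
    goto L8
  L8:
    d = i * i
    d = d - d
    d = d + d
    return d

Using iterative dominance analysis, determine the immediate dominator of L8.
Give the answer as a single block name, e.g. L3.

Answer: L1

Analysis:
idom tree: L1←L0 L2←L1 L3←L2 L4←L1 L5←L3 L6←L5 L7←L3 L8←L1
Join-block Dom:
  L1: preds {L0,L5}: {L0} ∩ {L0,L1,L2,L3,L5} = {L0}; idom=L0
  L4: preds {L1,L2}: {L0,L1} ∩ {L0,L1,L2} = {L0,L1}; idom=L1
  L7: preds {L3,L6}: {L0,L1,L2,L3} ∩ {L0,L1,L2,L3,L5,L6} = {L0,L1,L2,L3}; idom=L3
  L8: preds {L1,L2,L5,L7}: {L0,L1} ∩ {L0,L1,L2} ∩ {L0,L1,L2,L3,L5} ∩ {L0,L1,L2,L3,L7} = {L0,L1}; idom=L1

idom(L8) = L1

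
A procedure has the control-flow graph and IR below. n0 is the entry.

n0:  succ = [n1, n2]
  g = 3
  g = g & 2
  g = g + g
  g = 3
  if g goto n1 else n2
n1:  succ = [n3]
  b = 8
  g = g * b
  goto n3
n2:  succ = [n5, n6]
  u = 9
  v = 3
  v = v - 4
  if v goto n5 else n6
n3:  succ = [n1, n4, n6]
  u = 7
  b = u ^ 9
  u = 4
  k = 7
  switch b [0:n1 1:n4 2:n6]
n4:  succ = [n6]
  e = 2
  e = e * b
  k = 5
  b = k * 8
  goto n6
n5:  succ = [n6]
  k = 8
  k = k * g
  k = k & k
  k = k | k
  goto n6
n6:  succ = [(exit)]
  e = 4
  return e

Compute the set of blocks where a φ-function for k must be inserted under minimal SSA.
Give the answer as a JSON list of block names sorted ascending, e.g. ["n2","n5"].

Answer: ["n1", "n6"]

Working:
idom tree: n1←n0 n2←n0 n3←n1 n4←n3 n5←n2 n6←n0
Dom∩ at merges:
  n1: preds {n0,n3}: {n0} ∩ {n0,n1,n3} = {n0}; idom=n0
  n6: preds {n2,n3,n4,n5}: {n0,n2} ∩ {n0,n1,n3} ∩ {n0,n1,n3,n4} ∩ {n0,n2,n5} = {n0}; idom=n0

DF walk-up:
  join n1 pred n0: · stop@n0
  join n1 pred n3: n3→n1 stop@n0
  join n6 pred n2: n2 stop@n0
  join n6 pred n3: n3→n1 stop@n0
  join n6 pred n4: n4→n3→n1 stop@n0
  join n6 pred n5: n5→n2 stop@n0
  n0 → ∅
  n1 → {n1,n6}
  n2 → {n6}
  n3 → {n1,n6}
  n4 → {n6}
  n5 → {n6}
  n6 → ∅

φ for k: defs {n3,n4,n5}
  DF⁺ = {n1,n6}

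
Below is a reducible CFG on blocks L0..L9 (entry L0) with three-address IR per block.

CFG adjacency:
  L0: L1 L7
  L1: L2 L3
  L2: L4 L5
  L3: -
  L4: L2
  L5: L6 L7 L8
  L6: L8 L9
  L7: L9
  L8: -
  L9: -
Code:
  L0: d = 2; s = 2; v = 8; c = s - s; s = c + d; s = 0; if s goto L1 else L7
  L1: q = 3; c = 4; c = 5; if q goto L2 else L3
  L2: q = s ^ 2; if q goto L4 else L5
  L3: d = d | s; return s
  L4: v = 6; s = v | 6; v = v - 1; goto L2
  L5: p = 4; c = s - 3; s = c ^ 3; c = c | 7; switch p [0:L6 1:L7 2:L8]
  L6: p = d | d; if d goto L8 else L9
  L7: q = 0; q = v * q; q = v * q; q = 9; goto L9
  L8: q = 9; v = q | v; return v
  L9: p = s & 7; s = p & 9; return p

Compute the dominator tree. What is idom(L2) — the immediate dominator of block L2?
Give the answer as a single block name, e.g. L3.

Answer: L1

Derivation:
idom tree: L1←L0 L2←L1 L3←L1 L4←L2 L5←L2 L6←L5 L7←L0 L8←L5 L9←L0
Dom at joins:
  L2: preds {L1,L4}: {L0,L1} ∩ {L0,L1,L2,L4} = {L0,L1}; idom=L1
  L7: preds {L0,L5}: {L0} ∩ {L0,L1,L2,L5} = {L0}; idom=L0
  L8: preds {L5,L6}: {L0,L1,L2,L5} ∩ {L0,L1,L2,L5,L6} = {L0,L1,L2,L5}; idom=L5
  L9: preds {L6,L7}: {L0,L1,L2,L5,L6} ∩ {L0,L7} = {L0}; idom=L0

idom(L2) = L1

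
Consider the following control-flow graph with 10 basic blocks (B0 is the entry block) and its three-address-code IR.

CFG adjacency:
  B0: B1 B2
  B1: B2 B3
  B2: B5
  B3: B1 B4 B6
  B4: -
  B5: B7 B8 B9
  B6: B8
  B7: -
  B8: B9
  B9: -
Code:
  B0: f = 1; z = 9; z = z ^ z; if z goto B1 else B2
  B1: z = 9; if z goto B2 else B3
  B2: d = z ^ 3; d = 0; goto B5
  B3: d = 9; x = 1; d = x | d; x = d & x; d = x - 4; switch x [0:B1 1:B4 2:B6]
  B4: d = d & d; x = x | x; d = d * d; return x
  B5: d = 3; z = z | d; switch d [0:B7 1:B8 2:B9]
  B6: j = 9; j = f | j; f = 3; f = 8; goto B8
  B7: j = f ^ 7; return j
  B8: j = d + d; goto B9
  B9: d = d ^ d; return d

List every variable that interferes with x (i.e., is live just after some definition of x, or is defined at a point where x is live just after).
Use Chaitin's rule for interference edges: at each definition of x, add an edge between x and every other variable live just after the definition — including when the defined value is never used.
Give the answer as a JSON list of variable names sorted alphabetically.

Answer: ["d", "f"]

Working:
def/use:
  B0 def {f,z} use ∅
  B1 def {z} use ∅
  B2 def {d} use {z}
  B3 def {d,x} use ∅
  B4 def {d,x} use {d,x}
  B5 def {d,z} use {z}
  B6 def {f,j} use {f}
  B7 def {j} use {f}
  B8 def {j} use {d}
  B9 def {d} use {d}

Backward fixpoint:
  B0: in=∅ out={f,z}
  B1: in={f} out={f,z}
  B2: in={f,z} out={f,z}
  B3: in={f} out={d,f,x}
  B4: in={d,x} out=∅
  B5: in={f,z} out={d,f}
  B6: in={d,f} out={d}
  B7: in={f} out=∅
  B8: in={d} out={d}
  B9: in={d} out=∅

Conflict graph:
  d: {f,j,x,z}
  f: {d,j,x,z}
  j: {d,f}
  x: {d,f}
  z: {d,f}

N(x) = ["d", "f"]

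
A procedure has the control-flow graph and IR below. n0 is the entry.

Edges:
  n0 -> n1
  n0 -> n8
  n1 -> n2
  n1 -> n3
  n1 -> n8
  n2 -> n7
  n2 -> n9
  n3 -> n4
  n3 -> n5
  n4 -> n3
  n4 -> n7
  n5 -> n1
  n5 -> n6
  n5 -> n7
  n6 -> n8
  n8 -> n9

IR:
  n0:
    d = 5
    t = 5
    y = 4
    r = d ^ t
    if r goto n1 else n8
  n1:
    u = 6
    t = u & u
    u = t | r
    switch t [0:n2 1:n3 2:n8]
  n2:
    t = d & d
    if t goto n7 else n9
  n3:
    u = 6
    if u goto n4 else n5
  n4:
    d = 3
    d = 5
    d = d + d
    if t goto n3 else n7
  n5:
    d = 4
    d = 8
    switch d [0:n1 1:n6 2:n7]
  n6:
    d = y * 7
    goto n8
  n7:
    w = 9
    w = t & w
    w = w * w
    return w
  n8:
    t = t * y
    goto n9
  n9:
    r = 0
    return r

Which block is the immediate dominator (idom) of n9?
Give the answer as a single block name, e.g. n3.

Answer: n0

Derivation:
idom tree: n1←n0 n2←n1 n3←n1 n4←n3 n5←n3 n6←n5 n7←n1 n8←n0 n9←n0
Join-block Dom:
  n1: preds {n0,n5}: {n0} ∩ {n0,n1,n3,n5} = {n0}; idom=n0
  n3: preds {n1,n4}: {n0,n1} ∩ {n0,n1,n3,n4} = {n0,n1}; idom=n1
  n7: preds {n2,n4,n5}: {n0,n1,n2} ∩ {n0,n1,n3,n4} ∩ {n0,n1,n3,n5} = {n0,n1}; idom=n1
  n8: preds {n0,n1,n6}: {n0} ∩ {n0,n1} ∩ {n0,n1,n3,n5,n6} = {n0}; idom=n0
  n9: preds {n2,n8}: {n0,n1,n2} ∩ {n0,n8} = {n0}; idom=n0

idom(n9) = n0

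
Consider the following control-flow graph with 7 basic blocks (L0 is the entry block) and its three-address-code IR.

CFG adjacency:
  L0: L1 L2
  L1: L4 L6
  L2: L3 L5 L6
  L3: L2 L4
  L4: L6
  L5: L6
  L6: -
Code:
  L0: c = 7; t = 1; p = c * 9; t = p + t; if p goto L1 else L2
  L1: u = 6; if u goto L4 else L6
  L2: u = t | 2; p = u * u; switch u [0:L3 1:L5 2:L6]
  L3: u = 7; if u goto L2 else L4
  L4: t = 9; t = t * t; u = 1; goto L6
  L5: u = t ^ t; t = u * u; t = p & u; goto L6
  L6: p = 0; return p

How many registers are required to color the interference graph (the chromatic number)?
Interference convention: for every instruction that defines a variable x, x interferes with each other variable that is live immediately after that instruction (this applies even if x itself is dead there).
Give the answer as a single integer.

def/use:
  L0: def={c,p,t} ue=∅
  L1: def={u} ue=∅
  L2: def={p,u} ue={t}
  L3: def={u} ue=∅
  L4: def={t,u} ue=∅
  L5: def={t,u} ue={p,t}
  L6: def={p} ue=∅

Backward fixpoint:
  L0 li=∅ lo={t}
  L1 li=∅ lo=∅
  L2 li={t} lo={p,t}
  L3 li={t} lo={t}
  L4 li=∅ lo=∅
  L5 li={p,t} lo=∅
  L6 li=∅ lo=∅

Interfere edges:
  c: {t}
  p: {t,u}
  t: {c,p,u}
  u: {p,t}

Registers:
  clique {p,t,u} ⇒ need ≥ 3
  3-colouring: R0={t}  R1={c,p}  R2={u}
  χ = 3

Answer: 3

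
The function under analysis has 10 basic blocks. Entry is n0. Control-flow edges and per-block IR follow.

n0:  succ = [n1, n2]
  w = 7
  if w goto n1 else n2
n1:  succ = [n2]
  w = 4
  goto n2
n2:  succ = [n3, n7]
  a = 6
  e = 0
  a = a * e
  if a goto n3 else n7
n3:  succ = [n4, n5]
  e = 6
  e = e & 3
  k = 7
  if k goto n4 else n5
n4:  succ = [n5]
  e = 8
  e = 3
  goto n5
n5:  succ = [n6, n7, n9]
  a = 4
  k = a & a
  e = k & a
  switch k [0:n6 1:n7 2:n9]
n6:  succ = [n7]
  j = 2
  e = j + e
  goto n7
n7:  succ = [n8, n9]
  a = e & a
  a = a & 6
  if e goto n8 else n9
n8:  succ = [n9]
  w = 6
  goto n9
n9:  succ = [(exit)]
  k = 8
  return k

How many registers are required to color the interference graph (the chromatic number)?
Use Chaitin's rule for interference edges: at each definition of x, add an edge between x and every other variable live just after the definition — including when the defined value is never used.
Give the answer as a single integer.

Block summaries:
  n0 def {w} use ∅
  n1 def {w} use ∅
  n2 def {a,e} use ∅
  n3 def {e,k} use ∅
  n4 def {e} use ∅
  n5 def {a,e,k} use ∅
  n6 def {e,j} use {e}
  n7 def {a} use {a,e}
  n8 def {w} use ∅
  n9 def {k} use ∅

Liveness:
  live n0: ∅→∅
  live n1: ∅→∅
  live n2: ∅→{a,e}
  live n3: ∅→∅
  live n4: ∅→∅
  live n5: ∅→{a,e}
  live n6: {a,e}→{a,e}
  live n7: {a,e}→∅
  live n8: ∅→∅
  live n9: ∅→∅

Conflict graph:
  a↔{e,j,k}
  e↔{a,j,k}
  j↔{a,e}
  k↔{a,e}
  w↔∅

Chromatic number:
  {a,e,j} pairwise interfere (3-clique) ⇒ χ ≥ 3
  assign a→R0 e→R1 j→R2 k→R2 w→R0 — no edge inside a register ⇒ χ ≤ 3
  χ = 3

Answer: 3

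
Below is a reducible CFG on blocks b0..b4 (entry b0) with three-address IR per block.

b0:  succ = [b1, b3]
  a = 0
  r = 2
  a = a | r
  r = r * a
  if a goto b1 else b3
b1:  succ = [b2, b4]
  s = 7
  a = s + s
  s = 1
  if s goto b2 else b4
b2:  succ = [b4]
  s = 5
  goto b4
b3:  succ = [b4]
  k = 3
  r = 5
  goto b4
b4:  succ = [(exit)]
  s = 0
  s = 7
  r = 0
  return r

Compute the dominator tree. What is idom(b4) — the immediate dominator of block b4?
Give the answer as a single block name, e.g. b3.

idom tree: b1←b0 b2←b1 b3←b0 b4←b0
Dom∩ at merges:
  b4: preds {b1,b2,b3}: {b0,b1} ∩ {b0,b1,b2} ∩ {b0,b3} = {b0}; idom=b0

idom(b4) = b0

Answer: b0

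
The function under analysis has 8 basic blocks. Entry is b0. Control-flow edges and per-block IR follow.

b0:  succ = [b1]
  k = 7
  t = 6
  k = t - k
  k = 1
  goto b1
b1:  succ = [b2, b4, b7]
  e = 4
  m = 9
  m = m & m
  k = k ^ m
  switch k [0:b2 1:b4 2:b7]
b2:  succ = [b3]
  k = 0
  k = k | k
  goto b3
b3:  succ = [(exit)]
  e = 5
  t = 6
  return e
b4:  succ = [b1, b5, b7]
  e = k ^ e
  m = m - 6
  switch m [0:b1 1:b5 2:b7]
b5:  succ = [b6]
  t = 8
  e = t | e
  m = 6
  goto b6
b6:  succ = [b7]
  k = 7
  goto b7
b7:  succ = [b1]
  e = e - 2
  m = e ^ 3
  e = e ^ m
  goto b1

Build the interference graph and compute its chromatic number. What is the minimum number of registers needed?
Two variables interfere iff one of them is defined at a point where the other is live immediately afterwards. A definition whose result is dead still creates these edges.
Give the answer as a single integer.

Answer: 3

Analysis:
Block summaries:
  b0: {k,t} / ∅
  b1: {e,k,m} / {k}
  b2: {k} / ∅
  b3: {e,t} / ∅
  b4: {e,m} / {e,k,m}
  b5: {e,m,t} / {e}
  b6: {k} / ∅
  b7: {e,m} / {e}

Backward fixpoint:
  b0 li=∅ lo={k}
  b1 li={k} lo={e,k,m}
  b2 li=∅ lo=∅
  b3 li=∅ lo=∅
  b4 li={e,k,m} lo={e,k}
  b5 li={e} lo={e}
  b6 li={e} lo={e,k}
  b7 li={e,k} lo={k}

Interfere edges:
  e↔{k,m,t}
  k↔{e,m,t}
  m↔{e,k}
  t↔{e,k}

Registers:
  clique {e,k,m} ⇒ need ≥ 3
  assign e→R0 k→R1 m→R2 t→R2 — no edge inside a register ⇒ χ ≤ 3
  χ = 3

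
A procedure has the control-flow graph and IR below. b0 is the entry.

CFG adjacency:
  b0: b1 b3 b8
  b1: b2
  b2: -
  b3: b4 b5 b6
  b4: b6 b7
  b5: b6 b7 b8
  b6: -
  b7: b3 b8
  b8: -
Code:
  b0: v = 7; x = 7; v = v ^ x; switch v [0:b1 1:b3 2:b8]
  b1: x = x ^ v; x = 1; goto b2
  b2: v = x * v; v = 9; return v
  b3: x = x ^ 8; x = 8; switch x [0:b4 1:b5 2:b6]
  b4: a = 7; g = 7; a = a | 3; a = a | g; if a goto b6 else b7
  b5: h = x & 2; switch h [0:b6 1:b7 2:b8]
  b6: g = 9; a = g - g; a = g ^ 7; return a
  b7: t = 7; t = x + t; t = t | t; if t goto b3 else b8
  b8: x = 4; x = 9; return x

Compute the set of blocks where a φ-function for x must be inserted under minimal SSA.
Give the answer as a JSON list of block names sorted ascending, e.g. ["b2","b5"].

Answer: ["b3", "b8"]

Working:
idom tree: b1←b0 b2←b1 b3←b0 b4←b3 b5←b3 b6←b3 b7←b3 b8←b0
Join-block Dom:
  b3: preds {b0,b7}: {b0} ∩ {b0,b3,b7} = {b0}; idom=b0
  b6: preds {b3,b4,b5}: {b0,b3} ∩ {b0,b3,b4} ∩ {b0,b3,b5} = {b0,b3}; idom=b3
  b7: preds {b4,b5}: {b0,b3,b4} ∩ {b0,b3,b5} = {b0,b3}; idom=b3
  b8: preds {b0,b5,b7}: {b0} ∩ {b0,b3,b5} ∩ {b0,b3,b7} = {b0}; idom=b0

DF walk-up:
  join b3 pred b0: · stop@b0
  join b3 pred b7: b7→b3 stop@b0
  join b6 pred b3: · stop@b3
  join b6 pred b4: b4 stop@b3
  join b6 pred b5: b5 stop@b3
  join b7 pred b4: b4 stop@b3
  join b7 pred b5: b5 stop@b3
  join b8 pred b0: · stop@b0
  join b8 pred b5: b5→b3 stop@b0
  join b8 pred b7: b7→b3 stop@b0
  DF(b0)=∅
  DF(b1)=∅
  DF(b2)=∅
  DF(b3)={b3,b8}
  DF(b4)={b6,b7}
  DF(b5)={b6,b7,b8}
  DF(b6)=∅
  DF(b7)={b3,b8}
  DF(b8)=∅

φ for x: defs {b0,b1,b3,b8}
  DF⁺ = {b3,b8}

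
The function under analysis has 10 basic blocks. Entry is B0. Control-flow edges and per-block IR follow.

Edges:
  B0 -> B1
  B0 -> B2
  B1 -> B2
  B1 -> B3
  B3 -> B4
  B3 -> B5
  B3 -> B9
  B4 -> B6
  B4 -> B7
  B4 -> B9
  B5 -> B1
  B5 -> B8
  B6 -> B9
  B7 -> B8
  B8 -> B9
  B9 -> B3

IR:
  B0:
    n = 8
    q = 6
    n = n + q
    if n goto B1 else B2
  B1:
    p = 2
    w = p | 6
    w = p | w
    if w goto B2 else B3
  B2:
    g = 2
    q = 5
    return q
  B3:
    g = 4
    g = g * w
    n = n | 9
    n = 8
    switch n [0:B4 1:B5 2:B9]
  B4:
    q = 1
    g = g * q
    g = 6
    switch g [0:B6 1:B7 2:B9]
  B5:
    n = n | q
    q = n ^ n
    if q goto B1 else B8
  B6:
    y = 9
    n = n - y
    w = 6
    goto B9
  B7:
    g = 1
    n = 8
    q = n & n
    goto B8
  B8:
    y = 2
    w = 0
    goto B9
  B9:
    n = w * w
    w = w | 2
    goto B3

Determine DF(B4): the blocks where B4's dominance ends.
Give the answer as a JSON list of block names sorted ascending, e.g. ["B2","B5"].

Answer: ["B8", "B9"]

Analysis:
idom tree: B1←B0 B2←B0 B3←B1 B4←B3 B5←B3 B6←B4 B7←B4 B8←B3 B9←B3
Join-block Dom:
  B1: preds {B0,B5}: {B0} ∩ {B0,B1,B3,B5} = {B0}; idom=B0
  B2: preds {B0,B1}: {B0} ∩ {B0,B1} = {B0}; idom=B0
  B3: preds {B1,B9}: {B0,B1} ∩ {B0,B1,B3,B9} = {B0,B1}; idom=B1
  B8: preds {B5,B7}: {B0,B1,B3,B5} ∩ {B0,B1,B3,B4,B7} = {B0,B1,B3}; idom=B3
  B9: preds {B3,B4,B6,B8}: {B0,B1,B3} ∩ {B0,B1,B3,B4} ∩ {B0,B1,B3,B4,B6} ∩ {B0,B1,B3,B8} = {B0,B1,B3}; idom=B3

Frontier:
  B1←B0: walk · to B0
  B1←B5: walk B5→B3→B1 to B0
  B2←B0: walk · to B0
  B2←B1: walk B1 to B0
  B3←B1: walk · to B1
  B3←B9: walk B9→B3 to B1
  B8←B5: walk B5 to B3
  B8←B7: walk B7→B4 to B3
  B9←B3: walk · to B3
  B9←B4: walk B4 to B3
  B9←B6: walk B6→B4 to B3
  B9←B8: walk B8 to B3
  B0: DF=∅
  B1: DF={B1,B2}
  B2: DF=∅
  B3: DF={B1,B3}
  B4: DF={B8,B9}
  B5: DF={B1,B8}
  B6: DF={B9}
  B7: DF={B8}
  B8: DF={B9}
  B9: DF={B3}

DF(B4) = ["B8", "B9"]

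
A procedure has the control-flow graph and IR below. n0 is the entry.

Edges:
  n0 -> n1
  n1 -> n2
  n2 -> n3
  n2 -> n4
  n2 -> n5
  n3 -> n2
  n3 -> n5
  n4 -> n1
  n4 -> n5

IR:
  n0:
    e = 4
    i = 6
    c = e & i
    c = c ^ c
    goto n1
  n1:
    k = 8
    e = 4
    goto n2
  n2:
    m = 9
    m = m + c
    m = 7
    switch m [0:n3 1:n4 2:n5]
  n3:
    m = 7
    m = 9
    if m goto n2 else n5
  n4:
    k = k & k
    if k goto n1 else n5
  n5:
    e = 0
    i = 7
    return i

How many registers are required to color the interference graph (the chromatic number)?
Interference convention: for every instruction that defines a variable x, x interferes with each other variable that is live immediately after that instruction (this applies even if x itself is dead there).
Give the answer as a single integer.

def/use:
  n0: def={c,e,i} ue=∅
  n1: def={e,k} ue=∅
  n2: def={m} ue={c}
  n3: def={m} ue=∅
  n4: def={k} ue={k}
  n5: def={e,i} ue=∅

Liveness:
  live n0: ∅→{c}
  live n1: {c}→{c,k}
  live n2: {c,k}→{c,k}
  live n3: {c,k}→{c,k}
  live n4: {c,k}→{c}
  live n5: ∅→∅

Interference:
  c↔{e,k,m}
  e↔{c,i,k}
  i↔{e}
  k↔{c,e,m}
  m↔{c,k}

Chromatic number:
  clique {c,e,k} ⇒ need ≥ 3
  3-colouring: c0={c,i}  c1={e,m}  c2={k}
  χ = 3

Answer: 3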